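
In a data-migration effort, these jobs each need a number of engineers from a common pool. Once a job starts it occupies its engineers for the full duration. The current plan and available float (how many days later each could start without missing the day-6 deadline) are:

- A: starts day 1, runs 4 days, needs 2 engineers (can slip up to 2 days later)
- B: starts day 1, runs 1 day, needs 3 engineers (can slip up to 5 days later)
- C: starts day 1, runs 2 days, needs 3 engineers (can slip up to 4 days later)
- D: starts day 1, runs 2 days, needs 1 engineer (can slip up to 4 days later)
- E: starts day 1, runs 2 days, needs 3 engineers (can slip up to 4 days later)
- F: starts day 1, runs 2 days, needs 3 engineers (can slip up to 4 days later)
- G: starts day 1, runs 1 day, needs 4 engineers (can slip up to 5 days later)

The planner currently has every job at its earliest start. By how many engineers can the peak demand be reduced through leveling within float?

Early-start peak: d1:19  d2:12  d3:2  d4:2  d5:0  d6:0 ⇒ 19.
Leveled (A@1, B@1, C@2, D@1, E@5, F@5, G@4): d1:6  d2:6  d3:5  d4:6  d5:6  d6:6 ⇒ 6.
Reduction 19 − 6 = 13.

13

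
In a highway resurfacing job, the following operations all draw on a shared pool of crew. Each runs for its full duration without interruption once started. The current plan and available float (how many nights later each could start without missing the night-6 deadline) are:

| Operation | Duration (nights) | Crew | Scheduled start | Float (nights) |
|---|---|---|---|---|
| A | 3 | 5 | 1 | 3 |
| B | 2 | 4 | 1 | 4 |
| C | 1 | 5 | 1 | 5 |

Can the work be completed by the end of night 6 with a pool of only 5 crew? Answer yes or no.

yes

Schedule A@1, B@4, C@6: n1:5  n2:5  n3:5  n4:4  n5:4  n6:5 — peak 5 ≤ 5.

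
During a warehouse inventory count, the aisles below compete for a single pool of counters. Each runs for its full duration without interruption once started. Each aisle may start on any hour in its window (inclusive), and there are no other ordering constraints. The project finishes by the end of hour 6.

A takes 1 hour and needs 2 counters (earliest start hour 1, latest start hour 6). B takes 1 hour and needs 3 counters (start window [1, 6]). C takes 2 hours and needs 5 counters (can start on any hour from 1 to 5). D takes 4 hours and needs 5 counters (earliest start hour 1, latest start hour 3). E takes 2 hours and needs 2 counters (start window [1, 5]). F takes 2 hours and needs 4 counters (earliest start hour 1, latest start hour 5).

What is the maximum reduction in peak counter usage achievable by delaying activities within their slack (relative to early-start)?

Early-start peak: h1:21  h2:16  h3:5  h4:5  h5:0  h6:0 ⇒ 21.
Leveled (A@1, B@2, C@1, D@3, E@3, F@5): h1:7  h2:8  h3:7  h4:7  h5:9  h6:9 ⇒ 9.
Reduction 21 − 9 = 12.

12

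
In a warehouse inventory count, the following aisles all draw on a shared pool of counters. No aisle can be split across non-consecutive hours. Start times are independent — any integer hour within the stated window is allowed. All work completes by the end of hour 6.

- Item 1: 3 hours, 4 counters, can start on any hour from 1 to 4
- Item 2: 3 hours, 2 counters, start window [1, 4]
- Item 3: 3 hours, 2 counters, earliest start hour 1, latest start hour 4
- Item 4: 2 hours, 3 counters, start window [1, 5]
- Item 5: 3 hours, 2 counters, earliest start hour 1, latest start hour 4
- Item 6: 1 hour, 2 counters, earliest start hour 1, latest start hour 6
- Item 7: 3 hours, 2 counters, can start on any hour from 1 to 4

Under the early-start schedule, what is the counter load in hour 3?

At early start, hour 3 has: Item 1, Item 2, Item 3, Item 5, Item 7.
Demand: 4 + 2 + 2 + 2 + 2 = 12.

12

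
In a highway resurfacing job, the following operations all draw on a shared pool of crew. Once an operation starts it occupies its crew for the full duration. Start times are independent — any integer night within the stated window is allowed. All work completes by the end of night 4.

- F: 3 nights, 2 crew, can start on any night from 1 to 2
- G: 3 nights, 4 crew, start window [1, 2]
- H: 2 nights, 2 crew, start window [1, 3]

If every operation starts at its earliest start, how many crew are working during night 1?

At early start, night 1 has: F, G, H.
Demand: 2 + 4 + 2 = 8.

8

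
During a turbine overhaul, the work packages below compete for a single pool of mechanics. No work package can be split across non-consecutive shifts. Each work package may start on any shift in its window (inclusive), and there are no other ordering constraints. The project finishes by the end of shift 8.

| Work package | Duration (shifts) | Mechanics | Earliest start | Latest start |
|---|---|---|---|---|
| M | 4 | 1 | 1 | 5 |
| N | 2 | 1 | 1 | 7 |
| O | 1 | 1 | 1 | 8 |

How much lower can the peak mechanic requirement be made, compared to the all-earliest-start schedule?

2

Early-start peak: s1:3  s2:2  s3:1  s4:1  s5:0  s6:0  s7:0  s8:0 ⇒ 3.
Leveled (M@1, N@5, O@7): s1:1  s2:1  s3:1  s4:1  s5:1  s6:1  s7:1  s8:0 ⇒ 1.
Reduction 3 − 1 = 2.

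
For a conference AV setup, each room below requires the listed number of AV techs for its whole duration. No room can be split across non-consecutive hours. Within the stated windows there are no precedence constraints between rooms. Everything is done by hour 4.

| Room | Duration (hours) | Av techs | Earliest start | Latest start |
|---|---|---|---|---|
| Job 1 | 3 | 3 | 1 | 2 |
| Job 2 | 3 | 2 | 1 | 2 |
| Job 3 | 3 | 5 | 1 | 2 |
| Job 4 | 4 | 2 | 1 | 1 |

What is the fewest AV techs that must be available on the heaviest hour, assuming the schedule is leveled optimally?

12

Schedule Job 1@1, Job 2@1, Job 3@1, Job 4@1: h1:12  h2:12  h3:12  h4:2 — peak 12.
No arrangement of the 8 feasible schedules does better.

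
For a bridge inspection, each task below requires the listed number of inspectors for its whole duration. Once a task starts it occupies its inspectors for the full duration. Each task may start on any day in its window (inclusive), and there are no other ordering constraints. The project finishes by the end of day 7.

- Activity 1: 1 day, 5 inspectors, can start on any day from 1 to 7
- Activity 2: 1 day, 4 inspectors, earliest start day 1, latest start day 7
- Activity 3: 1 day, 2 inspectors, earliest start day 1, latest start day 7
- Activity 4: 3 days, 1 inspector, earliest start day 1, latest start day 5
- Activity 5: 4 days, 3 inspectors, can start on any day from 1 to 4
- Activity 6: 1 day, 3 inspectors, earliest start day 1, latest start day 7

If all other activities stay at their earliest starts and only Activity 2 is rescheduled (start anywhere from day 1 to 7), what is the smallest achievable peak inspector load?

14

Activity 2@1: d1:18  d2:4  d3:4  d4:3  d5:0  d6:0  d7:0 → peak 18
Activity 2@2: d1:14  d2:8  d3:4  d4:3  d5:0  d6:0  d7:0 → peak 14
Activity 2@3: d1:14  d2:4  d3:8  d4:3  d5:0  d6:0  d7:0 → peak 14
Activity 2@4: d1:14  d2:4  d3:4  d4:7  d5:0  d6:0  d7:0 → peak 14
Activity 2@5: d1:14  d2:4  d3:4  d4:3  d5:4  d6:0  d7:0 → peak 14
Activity 2@6: d1:14  d2:4  d3:4  d4:3  d5:0  d6:4  d7:0 → peak 14
Activity 2@7: d1:14  d2:4  d3:4  d4:3  d5:0  d6:0  d7:4 → peak 14
Best is Activity 2@2, peak 14.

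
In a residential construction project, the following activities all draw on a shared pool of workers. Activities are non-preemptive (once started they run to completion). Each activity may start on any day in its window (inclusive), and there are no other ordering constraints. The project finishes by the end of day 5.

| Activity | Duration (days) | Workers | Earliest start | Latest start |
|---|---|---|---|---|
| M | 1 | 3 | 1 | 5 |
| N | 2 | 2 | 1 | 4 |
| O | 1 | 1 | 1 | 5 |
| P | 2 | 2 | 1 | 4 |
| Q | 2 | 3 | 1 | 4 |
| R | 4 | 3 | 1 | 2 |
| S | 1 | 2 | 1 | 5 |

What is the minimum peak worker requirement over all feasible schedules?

7

Early-start (M@1, N@1, O@1, P@1, Q@1, R@1, S@1) gives peak 16: d1:16  d2:10  d3:3  d4:3  d5:0.
Shift P→2, Q→4, R→2, S→3.
Schedule M@1, N@1, O@1, P@2, Q@4, R@2, S@3: d1:6  d2:7  d3:7  d4:6  d5:6 — peak 7.
Total worker-days = 32 over 5 days ⇒ peak ≥ ⌈32/5⌉ = 7, so 7 is optimal.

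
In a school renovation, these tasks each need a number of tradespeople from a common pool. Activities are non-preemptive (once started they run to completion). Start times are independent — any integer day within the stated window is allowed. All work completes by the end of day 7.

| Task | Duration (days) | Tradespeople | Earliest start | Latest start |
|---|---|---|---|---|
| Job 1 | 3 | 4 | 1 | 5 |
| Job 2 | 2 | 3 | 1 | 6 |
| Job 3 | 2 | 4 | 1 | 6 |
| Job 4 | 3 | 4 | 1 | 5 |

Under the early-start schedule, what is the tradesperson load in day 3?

At early start, day 3 has: Job 1, Job 4.
Demand: 4 + 4 = 8.

8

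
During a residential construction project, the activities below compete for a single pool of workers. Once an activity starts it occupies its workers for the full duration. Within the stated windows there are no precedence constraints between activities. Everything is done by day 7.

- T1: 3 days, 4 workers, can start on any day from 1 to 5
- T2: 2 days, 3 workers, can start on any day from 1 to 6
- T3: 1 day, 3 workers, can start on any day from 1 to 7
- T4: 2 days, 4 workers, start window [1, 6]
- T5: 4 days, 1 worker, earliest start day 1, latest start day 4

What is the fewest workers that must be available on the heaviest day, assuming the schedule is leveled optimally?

6

Early-start (T1@1, T2@1, T3@1, T4@1, T5@1) gives peak 15: d1:15  d2:12  d3:5  d4:1  d5:0  d6:0  d7:0.
Shift T2→4, T3→5, T4→6.
Schedule T1@1, T2@4, T3@5, T4@6, T5@1: d1:5  d2:5  d3:5  d4:4  d5:6  d6:4  d7:4 — peak 6.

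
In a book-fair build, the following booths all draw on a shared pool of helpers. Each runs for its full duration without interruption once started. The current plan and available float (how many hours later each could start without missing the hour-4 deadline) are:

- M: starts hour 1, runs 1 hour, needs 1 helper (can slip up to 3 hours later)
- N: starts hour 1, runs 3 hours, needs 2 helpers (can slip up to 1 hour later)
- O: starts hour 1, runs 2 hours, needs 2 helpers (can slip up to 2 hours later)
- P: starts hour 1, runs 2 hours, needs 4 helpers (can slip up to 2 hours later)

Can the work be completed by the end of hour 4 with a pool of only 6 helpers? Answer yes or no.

Schedule M@1, N@1, O@1, P@3: h1:5  h2:4  h3:6  h4:4 — peak 6 ≤ 6.

yes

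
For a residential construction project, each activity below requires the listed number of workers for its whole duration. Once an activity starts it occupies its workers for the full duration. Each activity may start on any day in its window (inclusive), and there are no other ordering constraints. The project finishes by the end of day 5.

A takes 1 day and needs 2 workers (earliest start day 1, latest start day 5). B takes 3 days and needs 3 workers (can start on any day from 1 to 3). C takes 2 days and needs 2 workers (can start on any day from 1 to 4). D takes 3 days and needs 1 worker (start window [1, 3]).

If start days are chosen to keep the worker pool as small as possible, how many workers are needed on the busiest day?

Early-start (A@1, B@1, C@1, D@1) gives peak 8: d1:8  d2:6  d3:4  d4:0  d5:0.
Shift B→3, D→2.
Schedule A@1, B@3, C@1, D@2: d1:4  d2:3  d3:4  d4:4  d5:3 — peak 4.
Total worker-days = 18 over 5 days ⇒ peak ≥ ⌈18/5⌉ = 4, so 4 is optimal.

4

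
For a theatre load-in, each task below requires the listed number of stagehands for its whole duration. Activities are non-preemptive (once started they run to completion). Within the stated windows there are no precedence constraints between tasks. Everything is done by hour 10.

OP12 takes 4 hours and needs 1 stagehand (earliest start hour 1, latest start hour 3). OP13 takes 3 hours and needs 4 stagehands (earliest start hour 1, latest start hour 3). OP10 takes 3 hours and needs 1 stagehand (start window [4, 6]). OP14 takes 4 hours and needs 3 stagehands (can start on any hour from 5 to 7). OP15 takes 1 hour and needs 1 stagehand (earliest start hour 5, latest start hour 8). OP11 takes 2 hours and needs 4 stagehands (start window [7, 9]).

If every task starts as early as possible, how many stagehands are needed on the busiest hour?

7

Early-start schedule: OP12@1, OP13@1, OP10@4, OP14@5, OP15@5, OP11@7.
Load per hour: hour 1: 5, hour 2: 5, hour 3: 5, hour 4: 2, hour 5: 5, hour 6: 4, hour 7: 7, hour 8: 7, hour 9: 0, hour 10: 0.
Peak is 7.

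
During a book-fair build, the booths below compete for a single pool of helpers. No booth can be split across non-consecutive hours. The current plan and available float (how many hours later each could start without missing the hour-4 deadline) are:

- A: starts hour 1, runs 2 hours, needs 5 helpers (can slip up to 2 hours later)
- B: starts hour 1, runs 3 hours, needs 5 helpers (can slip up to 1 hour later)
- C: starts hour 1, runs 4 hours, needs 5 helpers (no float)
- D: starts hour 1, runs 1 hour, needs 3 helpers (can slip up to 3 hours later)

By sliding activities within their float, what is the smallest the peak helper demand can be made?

15

Early-start (A@1, B@1, C@1, D@1) gives peak 18: h1:18  h2:15  h3:10  h4:5.
Shift D→3.
Schedule A@1, B@1, C@1, D@3: h1:15  h2:15  h3:13  h4:5 — peak 15.
No arrangement of the 24 feasible schedules does better.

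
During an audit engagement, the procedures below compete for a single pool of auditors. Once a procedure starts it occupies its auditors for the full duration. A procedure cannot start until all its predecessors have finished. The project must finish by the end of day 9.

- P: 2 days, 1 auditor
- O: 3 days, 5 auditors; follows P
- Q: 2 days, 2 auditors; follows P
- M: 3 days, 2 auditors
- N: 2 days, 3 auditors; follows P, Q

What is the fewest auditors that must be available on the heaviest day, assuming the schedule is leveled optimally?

Early-start (P@1, O@3, Q@3, M@1, N@5) gives peak 9: d1:3  d2:3  d3:9  d4:7  d5:8  d6:3  d7:0  d8:0  d9:0.
Shift Q→6, M→6, N→8.
Schedule P@1, O@3, Q@6, M@6, N@8: d1:1  d2:1  d3:5  d4:5  d5:5  d6:4  d7:4  d8:5  d9:3 — peak 5.

5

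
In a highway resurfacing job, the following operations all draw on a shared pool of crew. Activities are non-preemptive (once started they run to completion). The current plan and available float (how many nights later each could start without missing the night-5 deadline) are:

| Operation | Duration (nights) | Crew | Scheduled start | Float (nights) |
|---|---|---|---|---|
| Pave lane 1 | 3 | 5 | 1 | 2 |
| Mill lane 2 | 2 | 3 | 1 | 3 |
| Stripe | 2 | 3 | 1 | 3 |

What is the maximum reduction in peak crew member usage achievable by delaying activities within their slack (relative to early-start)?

5

Early-start peak: n1:11  n2:11  n3:5  n4:0  n5:0 ⇒ 11.
Leveled (Pave lane 1@1, Mill lane 2@4, Stripe@4): n1:5  n2:5  n3:5  n4:6  n5:6 ⇒ 6.
Reduction 11 − 6 = 5.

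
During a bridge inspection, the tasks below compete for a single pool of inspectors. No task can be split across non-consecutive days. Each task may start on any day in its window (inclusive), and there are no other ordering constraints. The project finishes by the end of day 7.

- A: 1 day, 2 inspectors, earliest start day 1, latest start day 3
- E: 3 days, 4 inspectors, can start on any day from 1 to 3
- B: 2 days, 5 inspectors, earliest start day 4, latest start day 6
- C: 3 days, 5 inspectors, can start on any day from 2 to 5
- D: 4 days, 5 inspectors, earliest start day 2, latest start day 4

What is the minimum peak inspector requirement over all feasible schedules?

10

Early-start (A@1, E@1, B@4, C@2, D@2) gives peak 15: d1:6  d2:14  d3:14  d4:15  d5:10  d6:0  d7:0.
Shift B→5, D→4.
Schedule A@1, E@1, B@5, C@2, D@4: d1:6  d2:9  d3:9  d4:10  d5:10  d6:10  d7:5 — peak 10.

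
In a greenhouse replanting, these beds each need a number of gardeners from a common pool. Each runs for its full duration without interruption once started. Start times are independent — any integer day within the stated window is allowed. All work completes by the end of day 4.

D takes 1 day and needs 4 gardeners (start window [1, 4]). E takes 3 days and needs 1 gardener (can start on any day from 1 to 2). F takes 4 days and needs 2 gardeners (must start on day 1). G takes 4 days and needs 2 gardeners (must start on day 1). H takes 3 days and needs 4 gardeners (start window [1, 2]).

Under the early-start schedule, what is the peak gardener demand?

13

Early-start schedule: D@1, E@1, F@1, G@1, H@1.
Load per day: day 1: 13, day 2: 9, day 3: 9, day 4: 4.
Peak is 13.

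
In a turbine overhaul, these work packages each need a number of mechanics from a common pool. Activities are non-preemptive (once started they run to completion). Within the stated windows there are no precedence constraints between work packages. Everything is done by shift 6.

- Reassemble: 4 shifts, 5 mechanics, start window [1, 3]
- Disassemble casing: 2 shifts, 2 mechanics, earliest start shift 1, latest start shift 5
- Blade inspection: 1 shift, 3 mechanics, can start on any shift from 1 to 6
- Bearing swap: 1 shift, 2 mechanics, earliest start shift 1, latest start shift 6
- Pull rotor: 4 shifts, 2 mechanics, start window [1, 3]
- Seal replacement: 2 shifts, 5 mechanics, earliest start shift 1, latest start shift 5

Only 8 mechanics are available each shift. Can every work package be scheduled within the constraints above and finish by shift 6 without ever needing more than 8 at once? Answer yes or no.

no

The minimum achievable peak is 9; 8 < 9, so no feasible schedule stays within the cap.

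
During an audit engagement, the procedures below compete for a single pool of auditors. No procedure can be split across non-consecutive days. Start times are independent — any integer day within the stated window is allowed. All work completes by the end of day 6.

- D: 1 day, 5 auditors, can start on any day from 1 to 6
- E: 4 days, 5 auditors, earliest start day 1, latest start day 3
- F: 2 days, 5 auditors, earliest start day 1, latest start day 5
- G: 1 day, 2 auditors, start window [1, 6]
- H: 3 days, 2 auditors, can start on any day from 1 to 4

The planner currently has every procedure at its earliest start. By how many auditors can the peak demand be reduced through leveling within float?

9

Early-start peak: d1:19  d2:12  d3:7  d4:5  d5:0  d6:0 ⇒ 19.
Leveled (D@1, E@1, F@2, G@4, H@4): d1:10  d2:10  d3:10  d4:9  d5:2  d6:2 ⇒ 10.
Reduction 19 − 10 = 9.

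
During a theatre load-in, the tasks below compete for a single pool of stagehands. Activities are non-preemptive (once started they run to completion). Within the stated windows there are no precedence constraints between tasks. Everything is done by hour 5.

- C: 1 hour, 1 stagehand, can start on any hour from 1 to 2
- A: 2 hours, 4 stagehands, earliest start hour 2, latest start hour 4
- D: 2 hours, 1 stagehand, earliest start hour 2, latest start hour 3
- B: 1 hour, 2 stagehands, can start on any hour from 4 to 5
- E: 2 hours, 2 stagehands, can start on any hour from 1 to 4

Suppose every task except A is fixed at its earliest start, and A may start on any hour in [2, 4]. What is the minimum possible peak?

6

A@2: h1:3  h2:7  h3:5  h4:2  h5:0 → peak 7
A@3: h1:3  h2:3  h3:5  h4:6  h5:0 → peak 6
A@4: h1:3  h2:3  h3:1  h4:6  h5:4 → peak 6
Best is A@3, peak 6.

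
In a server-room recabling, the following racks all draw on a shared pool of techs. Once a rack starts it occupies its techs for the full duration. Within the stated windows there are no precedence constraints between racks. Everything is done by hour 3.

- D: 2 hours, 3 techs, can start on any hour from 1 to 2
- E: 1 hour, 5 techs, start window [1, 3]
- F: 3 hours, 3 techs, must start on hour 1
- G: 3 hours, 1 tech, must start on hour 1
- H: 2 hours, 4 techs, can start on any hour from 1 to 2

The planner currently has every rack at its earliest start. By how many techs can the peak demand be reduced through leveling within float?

5

Early-start peak: h1:16  h2:11  h3:4 ⇒ 16.
Leveled (D@1, E@3, F@1, G@1, H@1): h1:11  h2:11  h3:9 ⇒ 11.
Reduction 16 − 11 = 5.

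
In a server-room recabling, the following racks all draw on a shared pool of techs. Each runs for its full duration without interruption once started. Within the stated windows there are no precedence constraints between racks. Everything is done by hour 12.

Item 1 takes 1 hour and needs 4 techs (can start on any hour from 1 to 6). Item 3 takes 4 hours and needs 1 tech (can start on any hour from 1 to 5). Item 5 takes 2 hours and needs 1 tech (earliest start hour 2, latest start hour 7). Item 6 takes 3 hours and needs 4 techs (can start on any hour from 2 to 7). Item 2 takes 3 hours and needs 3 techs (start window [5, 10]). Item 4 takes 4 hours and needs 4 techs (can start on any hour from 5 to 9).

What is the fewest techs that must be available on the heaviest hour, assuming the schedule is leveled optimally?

5

Early-start (Item 1@1, Item 3@1, Item 5@2, Item 6@2, Item 2@5, Item 4@5) gives peak 7: h1:5  h2:6  h3:6  h4:5  h5:7  h6:7  h7:7  h8:4  h9:0  h10:0  h11:0  h12:0.
Shift Item 5→5, Item 4→8.
Schedule Item 1@1, Item 3@1, Item 5@5, Item 6@2, Item 2@5, Item 4@8: h1:5  h2:5  h3:5  h4:5  h5:4  h6:4  h7:3  h8:4  h9:4  h10:4  h11:4  h12:0 — peak 5.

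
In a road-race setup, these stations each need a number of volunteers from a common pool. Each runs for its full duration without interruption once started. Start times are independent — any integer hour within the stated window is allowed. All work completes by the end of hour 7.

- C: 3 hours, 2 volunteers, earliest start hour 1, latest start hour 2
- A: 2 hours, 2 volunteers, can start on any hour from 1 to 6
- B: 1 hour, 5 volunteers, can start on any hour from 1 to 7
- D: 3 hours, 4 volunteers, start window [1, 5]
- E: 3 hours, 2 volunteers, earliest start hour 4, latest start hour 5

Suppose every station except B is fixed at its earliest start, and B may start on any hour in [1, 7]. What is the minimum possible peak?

B@1: h1:13  h2:8  h3:6  h4:2  h5:2  h6:2  h7:0 → peak 13
B@2: h1:8  h2:13  h3:6  h4:2  h5:2  h6:2  h7:0 → peak 13
B@3: h1:8  h2:8  h3:11  h4:2  h5:2  h6:2  h7:0 → peak 11
B@4: h1:8  h2:8  h3:6  h4:7  h5:2  h6:2  h7:0 → peak 8
B@5: h1:8  h2:8  h3:6  h4:2  h5:7  h6:2  h7:0 → peak 8
B@6: h1:8  h2:8  h3:6  h4:2  h5:2  h6:7  h7:0 → peak 8
B@7: h1:8  h2:8  h3:6  h4:2  h5:2  h6:2  h7:5 → peak 8
Best is B@4, peak 8.

8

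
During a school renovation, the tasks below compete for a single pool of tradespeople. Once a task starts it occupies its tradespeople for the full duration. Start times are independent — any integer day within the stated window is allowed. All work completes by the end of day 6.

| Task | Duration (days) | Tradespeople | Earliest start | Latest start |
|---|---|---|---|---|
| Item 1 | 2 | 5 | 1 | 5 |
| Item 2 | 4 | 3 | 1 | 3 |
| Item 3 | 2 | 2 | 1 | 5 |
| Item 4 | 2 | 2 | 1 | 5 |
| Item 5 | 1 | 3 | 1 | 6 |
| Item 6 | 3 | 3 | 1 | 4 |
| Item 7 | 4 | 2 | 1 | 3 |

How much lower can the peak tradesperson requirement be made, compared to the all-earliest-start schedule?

Early-start peak: d1:20  d2:17  d3:8  d4:5  d5:0  d6:0 ⇒ 20.
Leveled (Item 1@1, Item 2@1, Item 3@5, Item 4@5, Item 5@3, Item 6@4, Item 7@3): d1:8  d2:8  d3:8  d4:8  d5:9  d6:9 ⇒ 9.
Reduction 20 − 9 = 11.

11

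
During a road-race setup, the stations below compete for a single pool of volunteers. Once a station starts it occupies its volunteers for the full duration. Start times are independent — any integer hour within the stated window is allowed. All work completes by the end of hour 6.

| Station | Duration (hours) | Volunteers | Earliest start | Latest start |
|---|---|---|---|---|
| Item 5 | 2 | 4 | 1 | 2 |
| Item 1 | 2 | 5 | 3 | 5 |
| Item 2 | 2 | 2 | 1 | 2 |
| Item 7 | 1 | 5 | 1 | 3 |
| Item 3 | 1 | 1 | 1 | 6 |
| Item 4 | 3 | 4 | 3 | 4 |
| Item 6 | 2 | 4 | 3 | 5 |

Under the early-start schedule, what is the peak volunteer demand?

13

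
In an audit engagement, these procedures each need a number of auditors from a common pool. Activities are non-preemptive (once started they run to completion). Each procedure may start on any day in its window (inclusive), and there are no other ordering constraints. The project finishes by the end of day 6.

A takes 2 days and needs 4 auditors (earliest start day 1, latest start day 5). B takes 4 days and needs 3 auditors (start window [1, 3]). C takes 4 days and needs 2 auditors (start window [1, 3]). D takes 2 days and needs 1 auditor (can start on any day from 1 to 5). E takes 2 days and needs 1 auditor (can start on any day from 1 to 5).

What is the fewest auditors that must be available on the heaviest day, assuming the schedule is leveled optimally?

6

Early-start (A@1, B@1, C@1, D@1, E@1) gives peak 11: d1:11  d2:11  d3:5  d4:5  d5:0  d6:0.
Shift B→3, D→3, E→5.
Schedule A@1, B@3, C@1, D@3, E@5: d1:6  d2:6  d3:6  d4:6  d5:4  d6:4 — peak 6.
Total auditor-days = 32 over 6 days ⇒ peak ≥ ⌈32/6⌉ = 6, so 6 is optimal.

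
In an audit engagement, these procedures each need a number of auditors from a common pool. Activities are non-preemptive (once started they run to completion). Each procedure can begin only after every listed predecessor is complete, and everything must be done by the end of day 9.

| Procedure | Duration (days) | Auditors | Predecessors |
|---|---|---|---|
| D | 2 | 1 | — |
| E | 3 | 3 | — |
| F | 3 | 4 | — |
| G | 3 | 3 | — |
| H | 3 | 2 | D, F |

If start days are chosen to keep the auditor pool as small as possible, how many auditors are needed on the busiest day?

5

Early-start (D@1, E@1, F@1, G@1, H@4) gives peak 11: d1:11  d2:11  d3:10  d4:2  d5:2  d6:2  d7:0  d8:0  d9:0.
Shift F→4, G→7, H→7.
Schedule D@1, E@1, F@4, G@7, H@7: d1:4  d2:4  d3:3  d4:4  d5:4  d6:4  d7:5  d8:5  d9:5 — peak 5.
Total auditor-days = 38 over 9 days ⇒ peak ≥ ⌈38/9⌉ = 5, so 5 is optimal.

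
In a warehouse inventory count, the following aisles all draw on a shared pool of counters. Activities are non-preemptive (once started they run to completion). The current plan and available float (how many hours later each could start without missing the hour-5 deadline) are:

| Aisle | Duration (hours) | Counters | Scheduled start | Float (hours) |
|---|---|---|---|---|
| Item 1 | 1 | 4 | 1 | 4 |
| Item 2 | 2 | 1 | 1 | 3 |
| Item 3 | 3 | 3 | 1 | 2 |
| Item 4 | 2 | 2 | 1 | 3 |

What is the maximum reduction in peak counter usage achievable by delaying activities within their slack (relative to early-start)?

Early-start peak: h1:10  h2:6  h3:3  h4:0  h5:0 ⇒ 10.
Leveled (Item 1@1, Item 2@1, Item 3@2, Item 4@3): h1:5  h2:4  h3:5  h4:5  h5:0 ⇒ 5.
Reduction 10 − 5 = 5.

5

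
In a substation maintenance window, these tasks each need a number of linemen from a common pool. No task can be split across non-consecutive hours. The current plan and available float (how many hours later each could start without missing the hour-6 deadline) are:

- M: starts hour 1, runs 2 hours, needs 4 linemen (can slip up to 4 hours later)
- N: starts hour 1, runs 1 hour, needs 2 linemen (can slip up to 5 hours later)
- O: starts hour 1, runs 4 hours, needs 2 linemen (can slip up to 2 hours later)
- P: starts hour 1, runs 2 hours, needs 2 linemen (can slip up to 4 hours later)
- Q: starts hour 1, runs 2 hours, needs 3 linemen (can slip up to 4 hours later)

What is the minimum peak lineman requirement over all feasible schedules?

6

Early-start (M@1, N@1, O@1, P@1, Q@1) gives peak 13: h1:13  h2:11  h3:2  h4:2  h5:0  h6:0.
Shift O→2, P→3, Q→5.
Schedule M@1, N@1, O@2, P@3, Q@5: h1:6  h2:6  h3:4  h4:4  h5:5  h6:3 — peak 6.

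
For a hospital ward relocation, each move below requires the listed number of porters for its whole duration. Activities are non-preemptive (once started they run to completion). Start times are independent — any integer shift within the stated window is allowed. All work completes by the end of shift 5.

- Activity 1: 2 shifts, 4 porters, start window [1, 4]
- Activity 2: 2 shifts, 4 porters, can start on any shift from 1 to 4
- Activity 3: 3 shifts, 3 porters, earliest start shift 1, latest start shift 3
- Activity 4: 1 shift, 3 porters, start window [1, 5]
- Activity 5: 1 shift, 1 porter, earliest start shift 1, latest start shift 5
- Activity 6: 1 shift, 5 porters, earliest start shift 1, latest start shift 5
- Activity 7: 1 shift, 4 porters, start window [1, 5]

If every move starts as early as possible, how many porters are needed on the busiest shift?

24

Early-start schedule: Activity 1@1, Activity 2@1, Activity 3@1, Activity 4@1, Activity 5@1, Activity 6@1, Activity 7@1.
Load per shift: shift 1: 24, shift 2: 11, shift 3: 3, shift 4: 0, shift 5: 0.
Peak is 24.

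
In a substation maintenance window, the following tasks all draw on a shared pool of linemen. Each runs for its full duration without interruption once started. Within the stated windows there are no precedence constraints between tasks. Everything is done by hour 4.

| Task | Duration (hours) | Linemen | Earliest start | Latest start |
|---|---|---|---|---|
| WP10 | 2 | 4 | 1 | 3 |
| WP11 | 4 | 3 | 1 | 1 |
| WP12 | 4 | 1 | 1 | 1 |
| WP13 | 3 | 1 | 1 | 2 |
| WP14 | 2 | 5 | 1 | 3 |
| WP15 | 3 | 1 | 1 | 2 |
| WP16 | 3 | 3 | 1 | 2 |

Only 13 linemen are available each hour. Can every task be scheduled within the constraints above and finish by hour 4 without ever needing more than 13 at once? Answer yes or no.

The minimum achievable peak is 14; 13 < 14, so no feasible schedule stays within the cap.

no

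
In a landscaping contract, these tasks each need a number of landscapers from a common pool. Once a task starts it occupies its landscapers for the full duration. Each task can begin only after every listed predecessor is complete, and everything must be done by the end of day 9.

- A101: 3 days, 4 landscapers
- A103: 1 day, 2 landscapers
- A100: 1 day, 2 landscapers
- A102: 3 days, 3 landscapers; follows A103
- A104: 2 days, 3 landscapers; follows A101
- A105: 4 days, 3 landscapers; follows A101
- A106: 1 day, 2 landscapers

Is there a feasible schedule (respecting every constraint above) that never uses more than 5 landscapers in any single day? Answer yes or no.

no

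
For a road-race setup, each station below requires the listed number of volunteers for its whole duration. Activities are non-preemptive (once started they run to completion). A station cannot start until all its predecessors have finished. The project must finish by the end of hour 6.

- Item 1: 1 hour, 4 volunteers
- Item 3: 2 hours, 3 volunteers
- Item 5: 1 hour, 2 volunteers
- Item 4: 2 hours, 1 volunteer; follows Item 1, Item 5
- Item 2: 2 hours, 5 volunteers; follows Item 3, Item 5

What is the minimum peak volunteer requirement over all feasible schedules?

5

Early-start (Item 1@1, Item 3@1, Item 5@1, Item 4@2, Item 2@3) gives peak 9: h1:9  h2:4  h3:6  h4:5  h5:0  h6:0.
Shift Item 3→2, Item 5→2, Item 4→3, Item 2→5.
Schedule Item 1@1, Item 3@2, Item 5@2, Item 4@3, Item 2@5: h1:4  h2:5  h3:4  h4:1  h5:5  h6:5 — peak 5.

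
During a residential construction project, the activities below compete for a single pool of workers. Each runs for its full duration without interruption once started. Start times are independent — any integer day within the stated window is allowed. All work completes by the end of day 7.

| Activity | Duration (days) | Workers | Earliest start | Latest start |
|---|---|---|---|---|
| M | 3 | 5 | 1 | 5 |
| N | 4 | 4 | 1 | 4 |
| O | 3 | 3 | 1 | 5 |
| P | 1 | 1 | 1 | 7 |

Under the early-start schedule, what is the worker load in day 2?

12

At early start, day 2 has: M, N, O.
Demand: 5 + 4 + 3 = 12.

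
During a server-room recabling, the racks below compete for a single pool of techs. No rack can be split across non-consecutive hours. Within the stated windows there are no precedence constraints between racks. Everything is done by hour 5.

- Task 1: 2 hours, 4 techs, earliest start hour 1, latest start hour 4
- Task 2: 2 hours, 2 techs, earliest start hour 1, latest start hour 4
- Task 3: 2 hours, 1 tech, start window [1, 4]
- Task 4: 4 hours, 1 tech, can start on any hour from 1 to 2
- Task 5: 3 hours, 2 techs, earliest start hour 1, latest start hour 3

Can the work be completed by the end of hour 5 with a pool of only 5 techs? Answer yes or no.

no

The minimum achievable peak is 6; 5 < 6, so no feasible schedule stays within the cap.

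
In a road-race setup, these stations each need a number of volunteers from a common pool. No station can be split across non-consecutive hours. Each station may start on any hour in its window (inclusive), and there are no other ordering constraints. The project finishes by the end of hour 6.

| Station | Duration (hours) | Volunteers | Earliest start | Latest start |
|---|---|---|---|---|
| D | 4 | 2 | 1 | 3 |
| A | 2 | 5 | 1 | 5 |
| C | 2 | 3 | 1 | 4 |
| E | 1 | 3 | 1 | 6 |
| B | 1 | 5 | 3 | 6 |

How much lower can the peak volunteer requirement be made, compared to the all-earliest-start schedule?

Early-start peak: h1:13  h2:10  h3:7  h4:2  h5:0  h6:0 ⇒ 13.
Leveled (D@1, A@1, C@3, E@5, B@6): h1:7  h2:7  h3:5  h4:5  h5:3  h6:5 ⇒ 7.
Reduction 13 − 7 = 6.

6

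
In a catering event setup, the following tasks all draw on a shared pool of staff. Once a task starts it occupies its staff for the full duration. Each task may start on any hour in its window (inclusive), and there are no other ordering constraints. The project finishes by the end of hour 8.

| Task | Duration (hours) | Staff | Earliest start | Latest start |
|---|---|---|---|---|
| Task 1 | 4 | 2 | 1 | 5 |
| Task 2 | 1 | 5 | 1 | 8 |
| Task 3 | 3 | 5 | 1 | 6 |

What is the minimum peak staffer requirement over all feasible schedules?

Early-start (Task 1@1, Task 2@1, Task 3@1) gives peak 12: h1:12  h2:7  h3:7  h4:2  h5:0  h6:0  h7:0  h8:0.
Shift Task 2→5, Task 3→6.
Schedule Task 1@1, Task 2@5, Task 3@6: h1:2  h2:2  h3:2  h4:2  h5:5  h6:5  h7:5  h8:5 — peak 5.

5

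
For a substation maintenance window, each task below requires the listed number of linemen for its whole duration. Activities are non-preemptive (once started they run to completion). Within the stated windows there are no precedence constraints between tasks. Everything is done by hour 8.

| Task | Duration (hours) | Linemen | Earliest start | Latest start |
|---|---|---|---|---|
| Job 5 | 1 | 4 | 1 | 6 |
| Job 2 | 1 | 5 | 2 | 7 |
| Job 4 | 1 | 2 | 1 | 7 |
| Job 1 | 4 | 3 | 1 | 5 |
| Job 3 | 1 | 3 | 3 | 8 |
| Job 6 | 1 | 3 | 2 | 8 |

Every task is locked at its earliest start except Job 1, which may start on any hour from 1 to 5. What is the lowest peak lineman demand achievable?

8

Job 1@1: h1:9  h2:11  h3:6  h4:3  h5:0  h6:0  h7:0  h8:0 → peak 11
Job 1@2: h1:6  h2:11  h3:6  h4:3  h5:3  h6:0  h7:0  h8:0 → peak 11
Job 1@3: h1:6  h2:8  h3:6  h4:3  h5:3  h6:3  h7:0  h8:0 → peak 8
Job 1@4: h1:6  h2:8  h3:3  h4:3  h5:3  h6:3  h7:3  h8:0 → peak 8
Job 1@5: h1:6  h2:8  h3:3  h4:0  h5:3  h6:3  h7:3  h8:3 → peak 8
Best is Job 1@3, peak 8.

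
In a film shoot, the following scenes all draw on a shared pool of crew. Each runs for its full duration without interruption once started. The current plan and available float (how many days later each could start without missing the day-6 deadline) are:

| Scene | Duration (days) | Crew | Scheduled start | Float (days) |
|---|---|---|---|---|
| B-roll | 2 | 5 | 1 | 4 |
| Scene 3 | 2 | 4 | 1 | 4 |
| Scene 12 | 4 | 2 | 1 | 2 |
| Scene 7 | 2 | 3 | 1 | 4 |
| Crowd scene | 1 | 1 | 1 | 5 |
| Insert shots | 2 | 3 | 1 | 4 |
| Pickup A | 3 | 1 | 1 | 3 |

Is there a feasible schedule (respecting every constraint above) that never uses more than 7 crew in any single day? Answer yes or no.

yes

Schedule B-roll@1, Scene 3@3, Scene 12@1, Scene 7@5, Crowd scene@3, Insert shots@5, Pickup A@4: d1:7  d2:7  d3:7  d4:7  d5:7  d6:7 — peak 7 ≤ 7.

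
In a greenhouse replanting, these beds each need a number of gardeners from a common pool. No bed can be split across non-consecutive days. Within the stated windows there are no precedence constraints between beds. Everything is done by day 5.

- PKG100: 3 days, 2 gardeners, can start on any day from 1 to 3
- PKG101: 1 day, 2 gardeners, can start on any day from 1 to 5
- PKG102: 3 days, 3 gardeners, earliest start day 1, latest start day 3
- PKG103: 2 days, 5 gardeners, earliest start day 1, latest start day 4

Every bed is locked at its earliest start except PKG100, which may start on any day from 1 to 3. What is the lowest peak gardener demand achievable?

PKG100@1: d1:12  d2:10  d3:5  d4:0  d5:0 → peak 12
PKG100@2: d1:10  d2:10  d3:5  d4:2  d5:0 → peak 10
PKG100@3: d1:10  d2:8  d3:5  d4:2  d5:2 → peak 10
Best is PKG100@2, peak 10.

10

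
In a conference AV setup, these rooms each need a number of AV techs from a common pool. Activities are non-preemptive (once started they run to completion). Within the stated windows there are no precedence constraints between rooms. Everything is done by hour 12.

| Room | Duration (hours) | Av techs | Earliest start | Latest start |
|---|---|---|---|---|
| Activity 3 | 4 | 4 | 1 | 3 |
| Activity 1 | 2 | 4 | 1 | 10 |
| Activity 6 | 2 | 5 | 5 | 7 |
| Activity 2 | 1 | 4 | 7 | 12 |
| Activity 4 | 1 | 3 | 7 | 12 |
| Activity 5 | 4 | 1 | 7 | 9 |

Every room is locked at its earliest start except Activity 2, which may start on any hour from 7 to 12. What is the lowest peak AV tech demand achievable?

8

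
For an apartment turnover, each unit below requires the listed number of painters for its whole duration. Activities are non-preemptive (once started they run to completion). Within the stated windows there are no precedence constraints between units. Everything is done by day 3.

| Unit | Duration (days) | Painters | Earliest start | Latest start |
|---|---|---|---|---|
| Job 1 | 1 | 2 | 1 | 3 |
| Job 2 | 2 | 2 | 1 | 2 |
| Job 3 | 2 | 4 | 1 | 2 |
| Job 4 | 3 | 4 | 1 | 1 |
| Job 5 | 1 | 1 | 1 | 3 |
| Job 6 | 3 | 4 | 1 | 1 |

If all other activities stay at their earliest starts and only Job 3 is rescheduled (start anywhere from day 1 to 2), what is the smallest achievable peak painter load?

Job 3@1: d1:17  d2:14  d3:8 → peak 17
Job 3@2: d1:13  d2:14  d3:12 → peak 14
Best is Job 3@2, peak 14.

14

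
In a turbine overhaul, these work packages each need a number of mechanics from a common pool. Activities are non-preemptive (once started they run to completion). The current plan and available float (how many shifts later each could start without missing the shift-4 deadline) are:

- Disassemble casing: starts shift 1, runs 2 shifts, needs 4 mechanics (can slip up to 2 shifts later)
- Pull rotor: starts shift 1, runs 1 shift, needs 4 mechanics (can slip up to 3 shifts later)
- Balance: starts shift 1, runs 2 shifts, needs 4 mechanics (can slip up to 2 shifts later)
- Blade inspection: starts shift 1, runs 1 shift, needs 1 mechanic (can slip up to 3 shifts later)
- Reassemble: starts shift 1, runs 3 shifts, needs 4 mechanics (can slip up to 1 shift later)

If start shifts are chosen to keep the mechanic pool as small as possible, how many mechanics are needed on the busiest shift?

Early-start (Disassemble casing@1, Pull rotor@1, Balance@1, Blade inspection@1, Reassemble@1) gives peak 17: s1:17  s2:12  s3:4  s4:0.
Shift Balance→3, Reassemble→2.
Schedule Disassemble casing@1, Pull rotor@1, Balance@3, Blade inspection@1, Reassemble@2: s1:9  s2:8  s3:8  s4:8 — peak 9.
Total mechanic-shifts = 33 over 4 shifts ⇒ peak ≥ ⌈33/4⌉ = 9, so 9 is optimal.

9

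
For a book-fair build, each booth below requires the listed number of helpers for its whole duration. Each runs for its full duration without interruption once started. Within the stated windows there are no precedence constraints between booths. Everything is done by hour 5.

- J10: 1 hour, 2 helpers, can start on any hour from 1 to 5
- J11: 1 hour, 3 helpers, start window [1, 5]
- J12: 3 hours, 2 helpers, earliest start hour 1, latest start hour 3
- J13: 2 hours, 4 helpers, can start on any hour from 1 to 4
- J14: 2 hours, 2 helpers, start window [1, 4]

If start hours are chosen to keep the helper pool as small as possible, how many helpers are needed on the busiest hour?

6

Early-start (J10@1, J11@1, J12@1, J13@1, J14@1) gives peak 13: h1:13  h2:8  h3:2  h4:0  h5:0.
Shift J12→2, J13→2, J14→4.
Schedule J10@1, J11@1, J12@2, J13@2, J14@4: h1:5  h2:6  h3:6  h4:4  h5:2 — peak 6.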